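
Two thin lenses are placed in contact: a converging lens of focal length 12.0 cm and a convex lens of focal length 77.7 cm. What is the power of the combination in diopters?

P = +9.62 D

P₁ = 1/f₁ = 1/(0.120 m) = +8.333 D; P₂ = 1/f₂ = 1/(0.777 m) = +1.287 D.
For thin lenses in contact, P = P₁ + P₂ = (+8.333) + (+1.287) = +9.62 D.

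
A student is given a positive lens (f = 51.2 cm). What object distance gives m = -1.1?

m = −d_i/d_o ⇒ d_i = −m·d_o.
1/f = 1/d_o + 1/d_i = 1/d_o − 1/(m·d_o) = (1 − 1/m)/d_o, so d_o = f(1 − 1/m) = (51.20)(1 − 1/(-1.1)) = 97.7 cm.

97.7 cm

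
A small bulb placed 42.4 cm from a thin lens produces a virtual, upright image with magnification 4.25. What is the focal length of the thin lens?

m = −d_i/d_o ⇒ d_i = −m·d_o = −(+4.25)·(42.4) = -180.2 cm.
1/f = 1/d_o + 1/d_i = 1/(42.4) + 1/(-180.2) = 0.01804, so f = 55.4 cm.
Since f is positive, the thin lens is converging.

f = 55.4 cm (converging)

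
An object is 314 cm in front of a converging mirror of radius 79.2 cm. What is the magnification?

f = R/2 = 79.2/2 = 39.60 cm.
1/d_i = 1/f − 1/d_o = 1/(39.60) − 1/(314) = 0.02207, so d_i = 45.31 cm.
m = −d_i/d_o = −(45.31)/(314) = -0.144.
The image is real, inverted and reduced, in front of the mirror.

m = -0.144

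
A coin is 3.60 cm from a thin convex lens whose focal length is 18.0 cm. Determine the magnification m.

m = +1.25

1/d_i = 1/f − 1/d_o = 1/(18.00) − 1/(3.60) = -0.2222, so d_i = -4.500 cm.
m = −d_i/d_o = −(-4.500)/(3.60) = +1.25.
The image is virtual, upright and enlarged, on the same side as the object.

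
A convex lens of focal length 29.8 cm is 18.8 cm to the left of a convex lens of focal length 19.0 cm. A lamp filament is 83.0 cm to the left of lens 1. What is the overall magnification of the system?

m = -0.228

Lens 1: 1/d_i1 = 1/(29.8) − 1/(83.0) = 0.02151, so d_i1 = 46.49 cm; m₁ = −d_i1/d_o1 = -0.5601.
d_o2 = 18.8 − (46.49) = -27.69 cm (virtual object).
Lens 2: 1/d_i2 = 1/(19.0) − 1/(-27.69) = 0.08875, so d_i2 = 11.27 cm; m₂ = −d_i2/d_o2 = +0.4069.
m = m₁·m₂ = (-0.5601)(+0.4069) = -0.228.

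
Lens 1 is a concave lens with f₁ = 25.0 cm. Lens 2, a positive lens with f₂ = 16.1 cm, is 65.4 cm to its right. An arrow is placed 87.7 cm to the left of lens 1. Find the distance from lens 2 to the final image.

19.9 cm

Lens 1 is diverging, so f₁ = −25.0 cm.
Lens 1: 1/d_i1 = 1/f₁ − 1/d_o1 = 1/(-25.0) − 1/(87.7) = -0.05140, so d_i1 = -19.45 cm.
The intermediate image is 19.45 cm to the left of lens 1 (virtual), which is 65.4 − (-19.45) = 84.85 cm to the left of lens 2, so d_o2 = +84.85 cm.
Lens 2: 1/d_i2 = 1/f₂ − 1/d_o2 = 1/(16.1) − 1/(84.85) = 0.05033, so d_i2 = 19.9 cm.
The final image is real, 19.9 cm to the right of lens 2 (overall magnification ≈ -0.052).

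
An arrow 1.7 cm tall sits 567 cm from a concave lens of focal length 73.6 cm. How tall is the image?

For a concave lens, f = -73.6 cm.
1/d_i = 1/f − 1/d_o = 1/(-73.60) − 1/(567) = -0.01535, so d_i = -65.14 cm.
m = −d_i/d_o = +0.1149.
|h_i| = |m|·h_o = 0.1149 × 1.7 = 0.195 cm. The image is virtual, upright and reduced, on the same side as the object.

0.195 cm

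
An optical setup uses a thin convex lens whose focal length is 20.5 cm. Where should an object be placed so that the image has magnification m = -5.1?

24.5 cm

m = −d_i/d_o ⇒ d_i = −m·d_o.
1/f = 1/d_o + 1/d_i = 1/d_o − 1/(m·d_o) = (1 − 1/m)/d_o, so d_o = f(1 − 1/m) = (20.50)(1 − 1/(-5.1)) = 24.5 cm.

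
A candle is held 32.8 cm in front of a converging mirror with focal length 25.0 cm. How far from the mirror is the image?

105 cm

Mirror equation: 1/q = 1/f − 1/p = 1/(25.00) − 1/(32.8) = 0.04000 − 0.03049 = 0.009512, so q = 105 cm.
The image is real, inverted and enlarged, in front of the mirror.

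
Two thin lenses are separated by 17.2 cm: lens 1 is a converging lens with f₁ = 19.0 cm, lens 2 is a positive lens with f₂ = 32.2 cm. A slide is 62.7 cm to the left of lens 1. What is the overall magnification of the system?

m = -0.331

Lens 1: 1/d_i1 = 1/(19.0) − 1/(62.7) = 0.03668, so d_i1 = 27.26 cm; m₁ = −d_i1/d_o1 = -0.4348.
d_o2 = 17.2 − (27.26) = -10.06 cm (virtual object).
Lens 2: 1/d_i2 = 1/(32.2) − 1/(-10.06) = 0.1305, so d_i2 = 7.665 cm; m₂ = −d_i2/d_o2 = +0.7619.
m = m₁·m₂ = (-0.4348)(+0.7619) = -0.331.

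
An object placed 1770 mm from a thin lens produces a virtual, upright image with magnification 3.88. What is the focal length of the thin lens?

m = −d_i/d_o ⇒ d_i = −m·d_o = −(+3.88)·(1770) = -6868 mm.
1/f = 1/d_o + 1/d_i = 1/(1770) + 1/(-6868) = 0.0004194, so f = 2380 mm.
Since f is positive, the thin lens is converging.

f = 2380 mm (converging)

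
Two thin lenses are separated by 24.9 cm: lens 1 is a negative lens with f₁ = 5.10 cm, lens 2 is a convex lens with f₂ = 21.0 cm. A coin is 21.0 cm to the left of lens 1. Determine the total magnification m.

f₁ = −5.10 cm (diverging).
Lens 1: 1/d_i1 = 1/(-5.10) − 1/(21.0) = -0.2437, so d_i1 = -4.103 cm; m₁ = −d_i1/d_o1 = +0.1954.
d_o2 = 24.9 − (-4.103) = 29.00 cm.
Lens 2: 1/d_i2 = 1/(21.0) − 1/(29.00) = 0.01314, so d_i2 = 76.12 cm; m₂ = −d_i2/d_o2 = -2.625.
m = m₁·m₂ = (+0.1954)(-2.625) = -0.513.

m = -0.513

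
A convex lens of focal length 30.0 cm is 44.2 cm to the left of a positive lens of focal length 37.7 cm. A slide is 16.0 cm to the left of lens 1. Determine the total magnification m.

m = -1.98

Lens 1: 1/d_i1 = 1/(30.0) − 1/(16.0) = -0.02917, so d_i1 = -34.29 cm; m₁ = −d_i1/d_o1 = +2.143.
d_o2 = 44.2 − (-34.29) = 78.49 cm.
Lens 2: 1/d_i2 = 1/(37.7) − 1/(78.49) = 0.01378, so d_i2 = 72.54 cm; m₂ = −d_i2/d_o2 = -0.9242.
m = m₁·m₂ = (+2.143)(-0.9242) = -1.98.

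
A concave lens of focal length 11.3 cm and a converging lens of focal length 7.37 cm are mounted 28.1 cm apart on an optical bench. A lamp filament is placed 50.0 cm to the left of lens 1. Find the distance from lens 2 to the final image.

Lens 1 is diverging, so f₁ = −11.3 cm.
Lens 1: 1/d_i1 = 1/f₁ − 1/d_o1 = 1/(-11.3) − 1/(50.0) = -0.1085, so d_i1 = -9.217 cm.
The intermediate image is 9.217 cm to the left of lens 1 (virtual), which is 28.1 − (-9.217) = 37.32 cm to the left of lens 2, so d_o2 = +37.32 cm.
Lens 2: 1/d_i2 = 1/f₂ − 1/d_o2 = 1/(7.37) − 1/(37.32) = 0.1089, so d_i2 = 9.18 cm.
The final image is real, 9.18 cm to the right of lens 2 (overall magnification ≈ -0.045).

9.18 cm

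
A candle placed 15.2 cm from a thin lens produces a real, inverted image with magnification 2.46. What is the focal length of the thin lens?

f = 10.8 cm (converging)

m = −d_i/d_o ⇒ d_i = −m·d_o = −(-2.46)·(15.2) = 37.39 cm.
1/f = 1/d_o + 1/d_i = 1/(15.2) + 1/(37.39) = 0.09253, so f = 10.8 cm.
Since f is positive, the thin lens is converging.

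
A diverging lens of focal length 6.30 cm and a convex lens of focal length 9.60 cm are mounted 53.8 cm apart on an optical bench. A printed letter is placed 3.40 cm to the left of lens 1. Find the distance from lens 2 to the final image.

Lens 1 is diverging, so f₁ = −6.30 cm.
Lens 1: 1/d_i1 = 1/f₁ − 1/d_o1 = 1/(-6.30) − 1/(3.40) = -0.4528, so d_i1 = -2.208 cm.
The intermediate image is 2.208 cm to the left of lens 1 (virtual), which is 53.8 − (-2.208) = 56.01 cm to the left of lens 2, so d_o2 = +56.01 cm.
Lens 2: 1/d_i2 = 1/f₂ − 1/d_o2 = 1/(9.60) − 1/(56.01) = 0.08631, so d_i2 = 11.6 cm.
The final image is real, 11.6 cm to the right of lens 2 (overall magnification ≈ -0.13).

11.6 cm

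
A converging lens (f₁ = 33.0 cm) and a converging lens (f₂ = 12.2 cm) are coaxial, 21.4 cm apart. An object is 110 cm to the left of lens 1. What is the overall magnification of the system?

Lens 1: 1/d_i1 = 1/(33.0) − 1/(110) = 0.02121, so d_i1 = 47.14 cm; m₁ = −d_i1/d_o1 = -0.4285.
d_o2 = 21.4 − (47.14) = -25.74 cm (virtual object).
Lens 2: 1/d_i2 = 1/(12.2) − 1/(-25.74) = 0.1208, so d_i2 = 8.277 cm; m₂ = −d_i2/d_o2 = +0.3216.
m = m₁·m₂ = (-0.4285)(+0.3216) = -0.138.

m = -0.138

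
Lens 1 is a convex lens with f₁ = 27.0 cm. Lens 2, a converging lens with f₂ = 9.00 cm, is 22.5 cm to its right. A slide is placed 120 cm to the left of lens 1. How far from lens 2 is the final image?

Lens 1: 1/d_i1 = 1/f₁ − 1/d_o1 = 1/(27.0) − 1/(120) = 0.02870, so d_i1 = 34.84 cm.
The intermediate image is 34.84 cm to the right of lens 1, which lies 12.34 cm to the right of lens 2 — a virtual object — so d_o2 = −12.34 cm.
Lens 2: 1/d_i2 = 1/f₂ − 1/d_o2 = 1/(9.00) − 1/(-12.34) = 0.1921, so d_i2 = 5.20 cm.
The final image is real, 5.20 cm to the right of lens 2 (overall magnification ≈ -0.12).

5.20 cm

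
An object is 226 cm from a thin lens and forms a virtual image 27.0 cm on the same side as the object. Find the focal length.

Virtual image ⇒ d_i = −27.0 cm.
1/f = 1/d_o + 1/d_i = 1/(226) + 1/(-27.0) = -0.03261, so f = -30.7 cm.
Since f is negative, the thin lens is diverging.

f = -30.7 cm (diverging)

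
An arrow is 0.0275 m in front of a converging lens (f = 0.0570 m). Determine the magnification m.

1/d_i = 1/f − 1/d_o = 1/(0.05700) − 1/(0.0275) = -18.82, so d_i = -0.05314 m.
m = −d_i/d_o = −(-0.05314)/(0.0275) = +1.93.
The image is virtual, upright and enlarged, on the same side as the object.

m = +1.93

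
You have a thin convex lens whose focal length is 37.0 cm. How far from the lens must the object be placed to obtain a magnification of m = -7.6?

m = −d_i/d_o ⇒ d_i = −m·d_o.
1/f = 1/d_o + 1/d_i = 1/d_o − 1/(m·d_o) = (1 − 1/m)/d_o, so d_o = f(1 − 1/m) = (37.00)(1 − 1/(-7.6)) = 41.9 cm.

41.9 cm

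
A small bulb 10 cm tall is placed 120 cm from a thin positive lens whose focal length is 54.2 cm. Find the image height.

8.24 cm

1/d_i = 1/f − 1/d_o = 1/(54.20) − 1/(120) = 0.01012, so d_i = 98.84 cm.
m = −d_i/d_o = -0.8237.
|h_i| = |m|·h_o = 0.8237 × 10 = 8.24 cm. The image is real, inverted and reduced, on the far side of the lens.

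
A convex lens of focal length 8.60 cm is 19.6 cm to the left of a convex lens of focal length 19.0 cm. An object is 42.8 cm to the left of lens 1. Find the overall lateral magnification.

m = -0.470

Lens 1: 1/d_i1 = 1/(8.60) − 1/(42.8) = 0.09291, so d_i1 = 10.76 cm; m₁ = −d_i1/d_o1 = -0.2514.
d_o2 = 19.6 − (10.76) = 8.840 cm.
Lens 2: 1/d_i2 = 1/(19.0) − 1/(8.840) = -0.06049, so d_i2 = -16.53 cm; m₂ = −d_i2/d_o2 = +1.870.
m = m₁·m₂ = (-0.2514)(+1.870) = -0.470.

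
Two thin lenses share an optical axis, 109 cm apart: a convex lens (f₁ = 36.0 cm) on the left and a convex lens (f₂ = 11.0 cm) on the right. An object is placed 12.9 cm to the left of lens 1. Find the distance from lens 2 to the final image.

12.0 cm

Lens 1: 1/d_i1 = 1/f₁ − 1/d_o1 = 1/(36.0) − 1/(12.9) = -0.04974, so d_i1 = -20.10 cm.
The intermediate image is 20.10 cm to the left of lens 1 (virtual), which is 109 − (-20.10) = 129.1 cm to the left of lens 2, so d_o2 = +129.1 cm.
Lens 2: 1/d_i2 = 1/f₂ − 1/d_o2 = 1/(11.0) − 1/(129.1) = 0.08316, so d_i2 = 12.0 cm.
The final image is real, 12.0 cm to the right of lens 2 (overall magnification ≈ -0.15).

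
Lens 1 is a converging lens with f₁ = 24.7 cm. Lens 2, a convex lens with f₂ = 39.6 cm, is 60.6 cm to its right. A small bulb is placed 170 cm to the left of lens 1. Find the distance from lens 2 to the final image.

159 cm

Lens 1: 1/d_i1 = 1/f₁ − 1/d_o1 = 1/(24.7) − 1/(170) = 0.03460, so d_i1 = 28.90 cm.
The intermediate image is 28.90 cm to the right of lens 1, which is 60.6 − (28.90) = 31.70 cm to the left of lens 2, so d_o2 = +31.70 cm.
Lens 2: 1/d_i2 = 1/f₂ − 1/d_o2 = 1/(39.6) − 1/(31.70) = -0.006293, so d_i2 = -159 cm.
The final image is virtual, 159 cm to the left of lens 2 (overall magnification ≈ -0.85).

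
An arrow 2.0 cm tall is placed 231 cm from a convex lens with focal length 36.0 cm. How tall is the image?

0.369 cm

1/d_i = 1/f − 1/d_o = 1/(36.00) − 1/(231) = 0.02345, so d_i = 42.65 cm.
m = −d_i/d_o = -0.1846.
|h_i| = |m|·h_o = 0.1846 × 2.0 = 0.369 cm. The image is real, inverted and reduced, on the far side of the lens.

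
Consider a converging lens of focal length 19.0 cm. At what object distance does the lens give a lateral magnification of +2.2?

m = −d_i/d_o ⇒ d_i = −m·d_o.
1/f = 1/d_o + 1/d_i = 1/d_o − 1/(m·d_o) = (1 − 1/m)/d_o, so d_o = f(1 − 1/m) = (19.00)(1 − 1/(+2.2)) = 10.4 cm.

10.4 cm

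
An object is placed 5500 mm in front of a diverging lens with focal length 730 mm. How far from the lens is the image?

For a diverging lens, f = -730 mm.
Lens equation: 1/s_i = 1/f − 1/s_o = 1/(-730.0) − 1/(5500) = -0.001370 − 0.0001818 = -0.001552, so s_i = -644 mm.
The image is virtual, upright and reduced, on the same side as the object.

644 mm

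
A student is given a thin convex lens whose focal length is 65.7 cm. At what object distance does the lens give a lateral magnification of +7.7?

57.2 cm

m = −d_i/d_o ⇒ d_i = −m·d_o.
1/f = 1/d_o + 1/d_i = 1/d_o − 1/(m·d_o) = (1 − 1/m)/d_o, so d_o = f(1 − 1/m) = (65.70)(1 − 1/(+7.7)) = 57.2 cm.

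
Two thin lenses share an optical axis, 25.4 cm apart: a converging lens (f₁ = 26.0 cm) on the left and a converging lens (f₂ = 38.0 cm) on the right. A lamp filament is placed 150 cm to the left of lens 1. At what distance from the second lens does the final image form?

5.22 cm

Lens 1: 1/d_i1 = 1/f₁ − 1/d_o1 = 1/(26.0) − 1/(150) = 0.03179, so d_i1 = 31.45 cm.
The intermediate image is 31.45 cm to the right of lens 1, which lies 6.050 cm to the right of lens 2 — a virtual object — so d_o2 = −6.050 cm.
Lens 2: 1/d_i2 = 1/f₂ − 1/d_o2 = 1/(38.0) − 1/(-6.050) = 0.1916, so d_i2 = 5.22 cm.
The final image is real, 5.22 cm to the right of lens 2 (overall magnification ≈ -0.18).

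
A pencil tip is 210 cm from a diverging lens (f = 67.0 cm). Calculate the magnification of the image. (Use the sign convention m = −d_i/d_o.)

For a diverging lens, f = -67.0 cm.
1/d_i = 1/f − 1/d_o = 1/(-67.00) − 1/(210) = -0.01969, so d_i = -50.79 cm.
m = −d_i/d_o = −(-50.79)/(210) = +0.242.
The image is virtual, upright and reduced, on the same side as the object.

m = +0.242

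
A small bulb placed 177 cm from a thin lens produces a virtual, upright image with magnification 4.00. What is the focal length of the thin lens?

m = −d_i/d_o ⇒ d_i = −m·d_o = −(+4.00)·(177) = -708.0 cm.
1/f = 1/d_o + 1/d_i = 1/(177) + 1/(-708.0) = 0.004237, so f = 236 cm.
Since f is positive, the thin lens is converging.

f = 236 cm (converging)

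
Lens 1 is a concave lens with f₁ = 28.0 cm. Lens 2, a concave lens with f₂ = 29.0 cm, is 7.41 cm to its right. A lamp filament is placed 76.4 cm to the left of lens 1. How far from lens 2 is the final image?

14.2 cm

Lens 1 is diverging, so f₁ = −28.0 cm.
Lens 1: 1/d_i1 = 1/f₁ − 1/d_o1 = 1/(-28.0) − 1/(76.4) = -0.04880, so d_i1 = -20.49 cm.
The intermediate image is 20.49 cm to the left of lens 1 (virtual), which is 7.41 − (-20.49) = 27.90 cm to the left of lens 2, so d_o2 = +27.90 cm.
Lens 2 is diverging, so f₂ = −29.0 cm.
Lens 2: 1/d_i2 = 1/f₂ − 1/d_o2 = 1/(-29.0) − 1/(27.90) = -0.07033, so d_i2 = -14.2 cm.
The final image is virtual, 14.2 cm to the left of lens 2 (overall magnification ≈ 0.14).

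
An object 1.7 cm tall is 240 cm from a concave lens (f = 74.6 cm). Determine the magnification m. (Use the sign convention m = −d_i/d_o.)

m = +0.237

For a concave lens, f = -74.6 cm.
1/d_i = 1/f − 1/d_o = 1/(-74.60) − 1/(240) = -0.01757, so d_i = -56.91 cm.
m = −d_i/d_o = −(-56.91)/(240) = +0.237.
The image is virtual, upright and reduced, on the same side as the object.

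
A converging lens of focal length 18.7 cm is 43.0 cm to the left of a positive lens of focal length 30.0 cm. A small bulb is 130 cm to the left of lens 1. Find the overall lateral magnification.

m = -0.570

Lens 1: 1/d_i1 = 1/(18.7) − 1/(130) = 0.04578, so d_i1 = 21.84 cm; m₁ = −d_i1/d_o1 = -0.1680.
d_o2 = 43.0 − (21.84) = 21.16 cm.
Lens 2: 1/d_i2 = 1/(30.0) − 1/(21.16) = -0.01393, so d_i2 = -71.81 cm; m₂ = −d_i2/d_o2 = +3.394.
m = m₁·m₂ = (-0.1680)(+3.394) = -0.570.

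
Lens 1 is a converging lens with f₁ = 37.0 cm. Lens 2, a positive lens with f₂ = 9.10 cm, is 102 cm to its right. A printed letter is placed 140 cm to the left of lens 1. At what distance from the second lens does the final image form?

11.0 cm

Lens 1: 1/d_i1 = 1/f₁ − 1/d_o1 = 1/(37.0) − 1/(140) = 0.01988, so d_i1 = 50.29 cm.
The intermediate image is 50.29 cm to the right of lens 1, which is 102 − (50.29) = 51.71 cm to the left of lens 2, so d_o2 = +51.71 cm.
Lens 2: 1/d_i2 = 1/f₂ − 1/d_o2 = 1/(9.10) − 1/(51.71) = 0.09055, so d_i2 = 11.0 cm.
The final image is real, 11.0 cm to the right of lens 2 (overall magnification ≈ 0.077).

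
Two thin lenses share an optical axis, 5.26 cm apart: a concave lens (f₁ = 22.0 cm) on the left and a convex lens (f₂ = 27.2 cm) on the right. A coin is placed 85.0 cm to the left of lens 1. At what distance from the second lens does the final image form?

139 cm

Lens 1 is diverging, so f₁ = −22.0 cm.
Lens 1: 1/d_i1 = 1/f₁ − 1/d_o1 = 1/(-22.0) − 1/(85.0) = -0.05722, so d_i1 = -17.48 cm.
The intermediate image is 17.48 cm to the left of lens 1 (virtual), which is 5.26 − (-17.48) = 22.74 cm to the left of lens 2, so d_o2 = +22.74 cm.
Lens 2: 1/d_i2 = 1/f₂ − 1/d_o2 = 1/(27.2) − 1/(22.74) = -0.007211, so d_i2 = -139 cm.
The final image is virtual, 139 cm to the left of lens 2 (overall magnification ≈ 1.3).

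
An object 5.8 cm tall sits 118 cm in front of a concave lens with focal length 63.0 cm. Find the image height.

For a concave lens, f = -63.0 cm.
1/d_i = 1/f − 1/d_o = 1/(-63.00) − 1/(118) = -0.02435, so d_i = -41.07 cm.
m = −d_i/d_o = +0.3481.
|h_i| = |m|·h_o = 0.3481 × 5.8 = 2.02 cm. The image is virtual, upright and reduced, on the same side as the object.

2.02 cm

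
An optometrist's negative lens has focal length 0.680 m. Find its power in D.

P = -1.47 D

For a negative lens, f = −0.680 m.
P = 1/f = 1/(-0.680 m) = -1.47 D.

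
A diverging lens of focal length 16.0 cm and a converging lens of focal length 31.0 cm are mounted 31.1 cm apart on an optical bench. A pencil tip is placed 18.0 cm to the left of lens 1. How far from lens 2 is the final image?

Lens 1 is diverging, so f₁ = −16.0 cm.
Lens 1: 1/d_i1 = 1/f₁ − 1/d_o1 = 1/(-16.0) − 1/(18.0) = -0.1181, so d_i1 = -8.471 cm.
The intermediate image is 8.471 cm to the left of lens 1 (virtual), which is 31.1 − (-8.471) = 39.57 cm to the left of lens 2, so d_o2 = +39.57 cm.
Lens 2: 1/d_i2 = 1/f₂ − 1/d_o2 = 1/(31.0) − 1/(39.57) = 0.006986, so d_i2 = 143 cm.
The final image is real, 143 cm to the right of lens 2 (overall magnification ≈ -1.7).

143 cm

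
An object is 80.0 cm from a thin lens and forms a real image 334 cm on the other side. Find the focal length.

Real image ⇒ d_i = +334 cm.
1/f = 1/d_o + 1/d_i = 1/(80.0) + 1/(334) = 0.01549, so f = 64.5 cm.
Since f is positive, the thin lens is converging.

f = 64.5 cm (converging)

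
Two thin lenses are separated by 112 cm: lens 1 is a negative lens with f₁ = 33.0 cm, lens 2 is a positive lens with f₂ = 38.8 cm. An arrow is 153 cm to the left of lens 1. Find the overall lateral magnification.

f₁ = −33.0 cm (diverging).
Lens 1: 1/d_i1 = 1/(-33.0) − 1/(153) = -0.03684, so d_i1 = -27.15 cm; m₁ = −d_i1/d_o1 = +0.1775.
d_o2 = 112 − (-27.15) = 139.2 cm.
Lens 2: 1/d_i2 = 1/(38.8) − 1/(139.2) = 0.01859, so d_i2 = 53.79 cm; m₂ = −d_i2/d_o2 = -0.3865.
m = m₁·m₂ = (+0.1775)(-0.3865) = -0.0686.

m = -0.0686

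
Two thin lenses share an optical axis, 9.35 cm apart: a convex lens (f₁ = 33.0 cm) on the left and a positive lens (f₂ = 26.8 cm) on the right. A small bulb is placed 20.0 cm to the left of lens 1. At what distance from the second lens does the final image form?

Lens 1: 1/d_i1 = 1/f₁ − 1/d_o1 = 1/(33.0) − 1/(20.0) = -0.01970, so d_i1 = -50.77 cm.
The intermediate image is 50.77 cm to the left of lens 1 (virtual), which is 9.35 − (-50.77) = 60.12 cm to the left of lens 2, so d_o2 = +60.12 cm.
Lens 2: 1/d_i2 = 1/f₂ − 1/d_o2 = 1/(26.8) − 1/(60.12) = 0.02068, so d_i2 = 48.4 cm.
The final image is real, 48.4 cm to the right of lens 2 (overall magnification ≈ -2.0).

48.4 cm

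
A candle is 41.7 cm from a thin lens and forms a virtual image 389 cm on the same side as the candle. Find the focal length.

Virtual image ⇒ d_i = −389 cm.
1/f = 1/d_o + 1/d_i = 1/(41.7) + 1/(-389) = 0.02141, so f = 46.7 cm.
Since f is positive, the thin lens is converging.

f = 46.7 cm (converging)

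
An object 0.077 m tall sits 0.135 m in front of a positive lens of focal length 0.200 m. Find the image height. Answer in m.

0.237 m

1/d_i = 1/f − 1/d_o = 1/(0.2000) − 1/(0.135) = -2.407, so d_i = -0.4154 m.
m = −d_i/d_o = +3.077.
|h_i| = |m|·h_o = 3.077 × 0.077 = 0.237 m. The image is virtual, upright and enlarged, on the same side as the object.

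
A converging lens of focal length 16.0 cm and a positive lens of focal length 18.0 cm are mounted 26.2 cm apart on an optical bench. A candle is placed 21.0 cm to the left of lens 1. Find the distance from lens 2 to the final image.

12.5 cm

Lens 1: 1/d_i1 = 1/f₁ − 1/d_o1 = 1/(16.0) − 1/(21.0) = 0.01488, so d_i1 = 67.20 cm.
The intermediate image is 67.20 cm to the right of lens 1, which lies 41.00 cm to the right of lens 2 — a virtual object — so d_o2 = −41.00 cm.
Lens 2: 1/d_i2 = 1/f₂ − 1/d_o2 = 1/(18.0) − 1/(-41.00) = 0.07995, so d_i2 = 12.5 cm.
The final image is real, 12.5 cm to the right of lens 2 (overall magnification ≈ -0.98).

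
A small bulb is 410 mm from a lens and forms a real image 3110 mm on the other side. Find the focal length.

f = 362 mm (converging)

Real image ⇒ d_i = +3110 mm.
1/f = 1/d_o + 1/d_i = 1/(410) + 1/(3110) = 0.002761, so f = 362 mm.
Since f is positive, the lens is converging.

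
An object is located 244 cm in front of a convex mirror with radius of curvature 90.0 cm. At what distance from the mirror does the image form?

38.0 cm

f = R/2 = 90.0/2 = 45.00 cm; for a convex mirror, f = -45.00 cm.
Mirror equation: 1/q = 1/f − 1/p = 1/(-45.00) − 1/(244) = -0.02222 − 0.004098 = -0.02632, so q = -38.0 cm.
The image is virtual, upright and reduced, behind the mirror.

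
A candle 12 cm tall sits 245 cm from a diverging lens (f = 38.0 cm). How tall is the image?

For a diverging lens, f = -38.0 cm.
1/d_i = 1/f − 1/d_o = 1/(-38.00) − 1/(245) = -0.03040, so d_i = -32.90 cm.
m = −d_i/d_o = +0.1343.
|h_i| = |m|·h_o = 0.1343 × 12 = 1.61 cm. The image is virtual, upright and reduced, on the same side as the object.

1.61 cm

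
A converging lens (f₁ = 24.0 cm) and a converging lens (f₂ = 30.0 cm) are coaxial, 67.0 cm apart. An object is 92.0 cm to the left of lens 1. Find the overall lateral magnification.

Lens 1: 1/d_i1 = 1/(24.0) − 1/(92.0) = 0.03080, so d_i1 = 32.47 cm; m₁ = −d_i1/d_o1 = -0.3529.
d_o2 = 67.0 − (32.47) = 34.53 cm.
Lens 2: 1/d_i2 = 1/(30.0) − 1/(34.53) = 0.004373, so d_i2 = 228.7 cm; m₂ = −d_i2/d_o2 = -6.623.
m = m₁·m₂ = (-0.3529)(-6.623) = +2.34.

m = +2.34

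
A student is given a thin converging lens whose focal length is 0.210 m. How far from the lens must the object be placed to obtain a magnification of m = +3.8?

0.155 m

m = −d_i/d_o ⇒ d_i = −m·d_o.
1/f = 1/d_o + 1/d_i = 1/d_o − 1/(m·d_o) = (1 − 1/m)/d_o, so d_o = f(1 − 1/m) = (0.2100)(1 − 1/(+3.8)) = 0.155 m.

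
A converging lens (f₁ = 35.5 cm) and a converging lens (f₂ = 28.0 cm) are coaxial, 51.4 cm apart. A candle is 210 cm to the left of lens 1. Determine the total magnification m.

m = -0.295

Lens 1: 1/d_i1 = 1/(35.5) − 1/(210) = 0.02341, so d_i1 = 42.72 cm; m₁ = −d_i1/d_o1 = -0.2034.
d_o2 = 51.4 − (42.72) = 8.680 cm.
Lens 2: 1/d_i2 = 1/(28.0) − 1/(8.680) = -0.07949, so d_i2 = -12.58 cm; m₂ = −d_i2/d_o2 = +1.449.
m = m₁·m₂ = (-0.2034)(+1.449) = -0.295.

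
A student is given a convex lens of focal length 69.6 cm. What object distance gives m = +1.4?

m = −d_i/d_o ⇒ d_i = −m·d_o.
1/f = 1/d_o + 1/d_i = 1/d_o − 1/(m·d_o) = (1 − 1/m)/d_o, so d_o = f(1 − 1/m) = (69.60)(1 − 1/(+1.4)) = 19.9 cm.

19.9 cm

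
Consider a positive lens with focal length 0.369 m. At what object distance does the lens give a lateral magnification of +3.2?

0.254 m

m = −d_i/d_o ⇒ d_i = −m·d_o.
1/f = 1/d_o + 1/d_i = 1/d_o − 1/(m·d_o) = (1 − 1/m)/d_o, so d_o = f(1 − 1/m) = (0.3690)(1 − 1/(+3.2)) = 0.254 m.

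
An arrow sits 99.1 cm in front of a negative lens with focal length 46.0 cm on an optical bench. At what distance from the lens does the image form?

31.4 cm

For a negative lens, f = -46.0 cm.
Thin-lens equation: 1/d_i = 1/f − 1/d_o = 1/(-46.00) − 1/(99.1) = -0.02174 − 0.01009 = -0.03183, so d_i = -31.4 cm.
The image is virtual, upright and reduced, on the same side as the object.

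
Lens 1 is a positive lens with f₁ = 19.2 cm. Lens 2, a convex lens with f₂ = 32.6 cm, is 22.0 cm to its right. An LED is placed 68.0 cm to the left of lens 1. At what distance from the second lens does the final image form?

4.15 cm

Lens 1: 1/d_i1 = 1/f₁ − 1/d_o1 = 1/(19.2) − 1/(68.0) = 0.03738, so d_i1 = 26.75 cm.
The intermediate image is 26.75 cm to the right of lens 1, which lies 4.750 cm to the right of lens 2 — a virtual object — so d_o2 = −4.750 cm.
Lens 2: 1/d_i2 = 1/f₂ − 1/d_o2 = 1/(32.6) − 1/(-4.750) = 0.2412, so d_i2 = 4.15 cm.
The final image is real, 4.15 cm to the right of lens 2 (overall magnification ≈ -0.34).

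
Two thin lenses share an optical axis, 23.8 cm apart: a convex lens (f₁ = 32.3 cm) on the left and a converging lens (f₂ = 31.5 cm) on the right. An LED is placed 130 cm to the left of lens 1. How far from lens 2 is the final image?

11.9 cm

Lens 1: 1/d_i1 = 1/f₁ − 1/d_o1 = 1/(32.3) − 1/(130) = 0.02327, so d_i1 = 42.98 cm.
The intermediate image is 42.98 cm to the right of lens 1, which lies 19.18 cm to the right of lens 2 — a virtual object — so d_o2 = −19.18 cm.
Lens 2: 1/d_i2 = 1/f₂ − 1/d_o2 = 1/(31.5) − 1/(-19.18) = 0.08388, so d_i2 = 11.9 cm.
The final image is real, 11.9 cm to the right of lens 2 (overall magnification ≈ -0.21).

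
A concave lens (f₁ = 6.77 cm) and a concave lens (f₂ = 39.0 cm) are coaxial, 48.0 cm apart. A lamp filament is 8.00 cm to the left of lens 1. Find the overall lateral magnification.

f₁ = −6.77 cm (diverging).
Lens 1: 1/d_i1 = 1/(-6.77) − 1/(8.00) = -0.2727, so d_i1 = -3.667 cm; m₁ = −d_i1/d_o1 = +0.4584.
d_o2 = 48.0 − (-3.667) = 51.67 cm.
f₂ = −39.0 cm (diverging).
Lens 2: 1/d_i2 = 1/(-39.0) − 1/(51.67) = -0.04499, so d_i2 = -22.22 cm; m₂ = −d_i2/d_o2 = +0.4301.
m = m₁·m₂ = (+0.4584)(+0.4301) = +0.197.

m = +0.197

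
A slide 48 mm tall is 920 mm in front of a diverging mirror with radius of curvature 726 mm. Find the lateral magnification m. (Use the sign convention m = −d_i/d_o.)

f = R/2 = 726/2 = 363.0 mm; for a diverging mirror, f = -363.0 mm.
1/d_i = 1/f − 1/d_o = 1/(-363.0) − 1/(920) = -0.003842, so d_i = -260.3 mm.
m = −d_i/d_o = −(-260.3)/(920) = +0.283.
The image is virtual, upright and reduced, behind the mirror.

m = +0.283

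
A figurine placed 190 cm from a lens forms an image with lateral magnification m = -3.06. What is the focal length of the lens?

m = −d_i/d_o ⇒ d_i = −m·d_o = −(-3.06)·(190) = 581.4 cm.
1/f = 1/d_o + 1/d_i = 1/(190) + 1/(581.4) = 0.006983, so f = 143 cm.
Since f is positive, the lens is converging.

f = 143 cm (converging)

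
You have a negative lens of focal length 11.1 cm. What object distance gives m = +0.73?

4.11 cm

For a negative lens, f = -11.1 cm.
m = −d_i/d_o ⇒ d_i = −m·d_o.
1/f = 1/d_o + 1/d_i = 1/d_o − 1/(m·d_o) = (1 − 1/m)/d_o, so d_o = f(1 − 1/m) = (-11.10)(1 − 1/(+0.73)) = 4.11 cm.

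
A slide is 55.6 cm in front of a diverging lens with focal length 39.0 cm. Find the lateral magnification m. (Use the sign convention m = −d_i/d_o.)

For a diverging lens, f = -39.0 cm.
1/d_i = 1/f − 1/d_o = 1/(-39.00) − 1/(55.6) = -0.04363, so d_i = -22.92 cm.
m = −d_i/d_o = −(-22.92)/(55.6) = +0.412.
The image is virtual, upright and reduced, on the same side as the object.

m = +0.412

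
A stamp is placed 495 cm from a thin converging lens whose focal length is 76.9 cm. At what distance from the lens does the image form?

Lens equation: 1/v = 1/f − 1/u = 1/(76.90) − 1/(495) = 0.01300 − 0.002020 = 0.01098, so v = 91.0 cm.
The image is real, inverted and reduced, on the far side of the lens.

91.0 cm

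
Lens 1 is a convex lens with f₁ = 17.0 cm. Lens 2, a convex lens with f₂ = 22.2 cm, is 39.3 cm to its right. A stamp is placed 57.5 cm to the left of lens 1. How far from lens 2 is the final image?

Lens 1: 1/d_i1 = 1/f₁ − 1/d_o1 = 1/(17.0) − 1/(57.5) = 0.04143, so d_i1 = 24.14 cm.
The intermediate image is 24.14 cm to the right of lens 1, which is 39.3 − (24.14) = 15.16 cm to the left of lens 2, so d_o2 = +15.16 cm.
Lens 2: 1/d_i2 = 1/f₂ − 1/d_o2 = 1/(22.2) − 1/(15.16) = -0.02092, so d_i2 = -47.8 cm.
The final image is virtual, 47.8 cm to the left of lens 2 (overall magnification ≈ -1.3).

47.8 cm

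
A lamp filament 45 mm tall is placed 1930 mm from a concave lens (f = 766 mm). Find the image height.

For a concave lens, f = -766 mm.
1/d_i = 1/f − 1/d_o = 1/(-766.0) − 1/(1930) = -0.001824, so d_i = -548.4 mm.
m = −d_i/d_o = +0.2841.
|h_i| = |m|·h_o = 0.2841 × 45 = 12.8 mm. The image is virtual, upright and reduced, on the same side as the object.

12.8 mm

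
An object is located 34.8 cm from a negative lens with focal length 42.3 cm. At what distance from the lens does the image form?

19.1 cm

For a negative lens, f = -42.3 cm.
Thin-lens equation: 1/v = 1/f − 1/u = 1/(-42.30) − 1/(34.8) = -0.02364 − 0.02874 = -0.05238, so v = -19.1 cm.
The image is virtual, upright and reduced, on the same side as the object.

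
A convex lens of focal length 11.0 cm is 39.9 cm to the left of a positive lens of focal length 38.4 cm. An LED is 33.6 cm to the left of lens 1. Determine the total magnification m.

m = -1.26

Lens 1: 1/d_i1 = 1/(11.0) − 1/(33.6) = 0.06115, so d_i1 = 16.35 cm; m₁ = −d_i1/d_o1 = -0.4866.
d_o2 = 39.9 − (16.35) = 23.55 cm.
Lens 2: 1/d_i2 = 1/(38.4) − 1/(23.55) = -0.01642, so d_i2 = -60.90 cm; m₂ = −d_i2/d_o2 = +2.586.
m = m₁·m₂ = (-0.4866)(+2.586) = -1.26.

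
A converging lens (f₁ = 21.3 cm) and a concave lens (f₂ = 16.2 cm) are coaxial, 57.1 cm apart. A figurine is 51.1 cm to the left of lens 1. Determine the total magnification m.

Lens 1: 1/d_i1 = 1/(21.3) − 1/(51.1) = 0.02738, so d_i1 = 36.52 cm; m₁ = −d_i1/d_o1 = -0.7147.
d_o2 = 57.1 − (36.52) = 20.58 cm.
f₂ = −16.2 cm (diverging).
Lens 2: 1/d_i2 = 1/(-16.2) − 1/(20.58) = -0.1103, so d_i2 = -9.065 cm; m₂ = −d_i2/d_o2 = +0.4405.
m = m₁·m₂ = (-0.7147)(+0.4405) = -0.315.

m = -0.315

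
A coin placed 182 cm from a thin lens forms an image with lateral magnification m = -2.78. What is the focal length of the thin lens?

m = −d_i/d_o ⇒ d_i = −m·d_o = −(-2.78)·(182) = 506.0 cm.
1/f = 1/d_o + 1/d_i = 1/(182) + 1/(506.0) = 0.007471, so f = 134 cm.
Since f is positive, the thin lens is converging.

f = 134 cm (converging)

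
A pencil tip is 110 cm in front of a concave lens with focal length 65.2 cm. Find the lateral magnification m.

m = +0.372

For a concave lens, f = -65.2 cm.
1/d_i = 1/f − 1/d_o = 1/(-65.20) − 1/(110) = -0.02443, so d_i = -40.94 cm.
m = −d_i/d_o = −(-40.94)/(110) = +0.372.
The image is virtual, upright and reduced, on the same side as the object.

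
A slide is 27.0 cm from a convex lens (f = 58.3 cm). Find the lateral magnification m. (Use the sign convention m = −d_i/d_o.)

1/d_i = 1/f − 1/d_o = 1/(58.30) − 1/(27.0) = -0.01988, so d_i = -50.29 cm.
m = −d_i/d_o = −(-50.29)/(27.0) = +1.86.
The image is virtual, upright and enlarged, on the same side as the object.

m = +1.86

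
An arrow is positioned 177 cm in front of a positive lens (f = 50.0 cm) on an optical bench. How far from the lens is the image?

69.7 cm

Lens equation: 1/d_i = 1/f − 1/d_o = 1/(50.00) − 1/(177) = 0.02000 − 0.005650 = 0.01435, so d_i = 69.7 cm.
The image is real, inverted and reduced, on the far side of the lens.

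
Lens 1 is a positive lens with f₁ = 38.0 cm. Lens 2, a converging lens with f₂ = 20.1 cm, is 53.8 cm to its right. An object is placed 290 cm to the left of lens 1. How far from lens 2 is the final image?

Lens 1: 1/d_i1 = 1/f₁ − 1/d_o1 = 1/(38.0) − 1/(290) = 0.02287, so d_i1 = 43.73 cm.
The intermediate image is 43.73 cm to the right of lens 1, which is 53.8 − (43.73) = 10.07 cm to the left of lens 2, so d_o2 = +10.07 cm.
Lens 2: 1/d_i2 = 1/f₂ − 1/d_o2 = 1/(20.1) − 1/(10.07) = -0.04955, so d_i2 = -20.2 cm.
The final image is virtual, 20.2 cm to the left of lens 2 (overall magnification ≈ -0.30).

20.2 cm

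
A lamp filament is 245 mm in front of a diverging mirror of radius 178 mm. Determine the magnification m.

f = R/2 = 178/2 = 89.00 mm; for a diverging mirror, f = -89.00 mm.
1/d_i = 1/f − 1/d_o = 1/(-89.00) − 1/(245) = -0.01532, so d_i = -65.28 mm.
m = −d_i/d_o = −(-65.28)/(245) = +0.266.
The image is virtual, upright and reduced, behind the mirror.

m = +0.266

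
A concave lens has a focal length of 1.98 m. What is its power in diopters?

For a concave lens, f = −1.98 m.
P = 1/f = 1/(-1.98 m) = -0.505 D.

P = -0.505 D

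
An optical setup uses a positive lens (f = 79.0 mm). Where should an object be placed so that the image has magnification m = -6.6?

m = −d_i/d_o ⇒ d_i = −m·d_o.
1/f = 1/d_o + 1/d_i = 1/d_o − 1/(m·d_o) = (1 − 1/m)/d_o, so d_o = f(1 − 1/m) = (79.00)(1 − 1/(-6.6)) = 91.0 mm.

91.0 mm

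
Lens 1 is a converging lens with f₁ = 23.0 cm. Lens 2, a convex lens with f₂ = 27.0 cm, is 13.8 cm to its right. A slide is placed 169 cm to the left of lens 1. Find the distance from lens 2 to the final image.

8.69 cm

Lens 1: 1/d_i1 = 1/f₁ − 1/d_o1 = 1/(23.0) − 1/(169) = 0.03756, so d_i1 = 26.62 cm.
The intermediate image is 26.62 cm to the right of lens 1, which lies 12.82 cm to the right of lens 2 — a virtual object — so d_o2 = −12.82 cm.
Lens 2: 1/d_i2 = 1/f₂ − 1/d_o2 = 1/(27.0) − 1/(-12.82) = 0.1150, so d_i2 = 8.69 cm.
The final image is real, 8.69 cm to the right of lens 2 (overall magnification ≈ -0.11).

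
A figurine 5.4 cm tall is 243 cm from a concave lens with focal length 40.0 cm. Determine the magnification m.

m = +0.141

For a concave lens, f = -40.0 cm.
1/d_i = 1/f − 1/d_o = 1/(-40.00) − 1/(243) = -0.02912, so d_i = -34.35 cm.
m = −d_i/d_o = −(-34.35)/(243) = +0.141.
The image is virtual, upright and reduced, on the same side as the object.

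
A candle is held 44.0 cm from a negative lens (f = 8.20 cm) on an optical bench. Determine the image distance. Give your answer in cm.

6.91 cm

For a negative lens, f = -8.20 cm.
Lens equation: 1/d_i = 1/f − 1/d_o = 1/(-8.200) − 1/(44.0) = -0.1220 − 0.02273 = -0.1447, so d_i = -6.91 cm.
The image is virtual, upright and reduced, on the same side as the object.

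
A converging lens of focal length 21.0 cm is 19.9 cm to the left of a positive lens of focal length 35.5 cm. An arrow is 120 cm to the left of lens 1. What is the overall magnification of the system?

Lens 1: 1/d_i1 = 1/(21.0) − 1/(120) = 0.03929, so d_i1 = 25.45 cm; m₁ = −d_i1/d_o1 = -0.2121.
d_o2 = 19.9 − (25.45) = -5.550 cm (virtual object).
Lens 2: 1/d_i2 = 1/(35.5) − 1/(-5.550) = 0.2083, so d_i2 = 4.800 cm; m₂ = −d_i2/d_o2 = +0.8648.
m = m₁·m₂ = (-0.2121)(+0.8648) = -0.183.

m = -0.183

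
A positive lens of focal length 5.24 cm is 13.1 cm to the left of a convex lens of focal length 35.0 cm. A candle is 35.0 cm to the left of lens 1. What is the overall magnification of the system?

m = -0.220

Lens 1: 1/d_i1 = 1/(5.24) − 1/(35.0) = 0.1623, so d_i1 = 6.163 cm; m₁ = −d_i1/d_o1 = -0.1761.
d_o2 = 13.1 − (6.163) = 6.937 cm.
Lens 2: 1/d_i2 = 1/(35.0) − 1/(6.937) = -0.1156, so d_i2 = -8.652 cm; m₂ = −d_i2/d_o2 = +1.247.
m = m₁·m₂ = (-0.1761)(+1.247) = -0.220.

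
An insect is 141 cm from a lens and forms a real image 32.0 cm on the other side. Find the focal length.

f = 26.1 cm (converging)

Real image ⇒ d_i = +32.0 cm.
1/f = 1/d_o + 1/d_i = 1/(141) + 1/(32.0) = 0.03834, so f = 26.1 cm.
Since f is positive, the lens is converging.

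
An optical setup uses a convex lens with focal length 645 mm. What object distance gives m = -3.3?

840 mm

m = −d_i/d_o ⇒ d_i = −m·d_o.
1/f = 1/d_o + 1/d_i = 1/d_o − 1/(m·d_o) = (1 − 1/m)/d_o, so d_o = f(1 − 1/m) = (645.0)(1 − 1/(-3.3)) = 840 mm.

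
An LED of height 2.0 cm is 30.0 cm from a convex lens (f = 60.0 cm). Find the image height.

4.00 cm

1/d_i = 1/f − 1/d_o = 1/(60.00) − 1/(30.0) = -0.01667, so d_i = -60.00 cm.
m = −d_i/d_o = +2.000.
|h_i| = |m|·h_o = 2.000 × 2.0 = 4.00 cm. The image is virtual, upright and enlarged, on the same side as the object.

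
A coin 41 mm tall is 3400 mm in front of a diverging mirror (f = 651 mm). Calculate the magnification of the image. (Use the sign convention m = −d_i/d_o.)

m = +0.161

For a diverging mirror, f = -651 mm.
1/d_i = 1/f − 1/d_o = 1/(-651.0) − 1/(3400) = -0.001830, so d_i = -546.4 mm.
m = −d_i/d_o = −(-546.4)/(3400) = +0.161.
The image is virtual, upright and reduced, behind the mirror.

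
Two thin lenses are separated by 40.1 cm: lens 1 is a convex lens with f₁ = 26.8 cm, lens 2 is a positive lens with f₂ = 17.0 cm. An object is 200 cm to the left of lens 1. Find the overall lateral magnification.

m = -0.335

Lens 1: 1/d_i1 = 1/(26.8) − 1/(200) = 0.03231, so d_i1 = 30.95 cm; m₁ = −d_i1/d_o1 = -0.1547.
d_o2 = 40.1 − (30.95) = 9.150 cm.
Lens 2: 1/d_i2 = 1/(17.0) − 1/(9.150) = -0.05047, so d_i2 = -19.82 cm; m₂ = −d_i2/d_o2 = +2.166.
m = m₁·m₂ = (-0.1547)(+2.166) = -0.335.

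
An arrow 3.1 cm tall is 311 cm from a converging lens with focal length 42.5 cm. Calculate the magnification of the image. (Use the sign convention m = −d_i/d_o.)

m = -0.158

1/d_i = 1/f − 1/d_o = 1/(42.50) − 1/(311) = 0.02031, so d_i = 49.23 cm.
m = −d_i/d_o = −(49.23)/(311) = -0.158.
The image is real, inverted and reduced, on the far side of the lens.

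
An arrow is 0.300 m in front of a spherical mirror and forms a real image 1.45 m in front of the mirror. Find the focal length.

Real image ⇒ d_i = +1.45 m.
1/f = 1/d_o + 1/d_i = 1/(0.300) + 1/(1.45) = 4.023, so f = 0.249 m.
Since f is positive, the spherical mirror is concave.

f = 0.249 m (concave)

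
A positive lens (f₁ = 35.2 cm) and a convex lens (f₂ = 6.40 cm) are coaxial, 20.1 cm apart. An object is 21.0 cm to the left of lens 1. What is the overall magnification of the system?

m = -0.241

Lens 1: 1/d_i1 = 1/(35.2) − 1/(21.0) = -0.01921, so d_i1 = -52.06 cm; m₁ = −d_i1/d_o1 = +2.479.
d_o2 = 20.1 − (-52.06) = 72.16 cm.
Lens 2: 1/d_i2 = 1/(6.40) − 1/(72.16) = 0.1424, so d_i2 = 7.023 cm; m₂ = −d_i2/d_o2 = -0.09732.
m = m₁·m₂ = (+2.479)(-0.09732) = -0.241.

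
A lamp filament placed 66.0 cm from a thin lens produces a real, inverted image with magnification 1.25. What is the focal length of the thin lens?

f = 36.7 cm (converging)

m = −d_i/d_o ⇒ d_i = −m·d_o = −(-1.25)·(66.0) = 82.50 cm.
1/f = 1/d_o + 1/d_i = 1/(66.0) + 1/(82.50) = 0.02727, so f = 36.7 cm.
Since f is positive, the thin lens is converging.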